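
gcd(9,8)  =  1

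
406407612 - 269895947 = 136511665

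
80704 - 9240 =71464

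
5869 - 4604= 1265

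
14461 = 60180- 45719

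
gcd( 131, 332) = 1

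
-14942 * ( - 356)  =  5319352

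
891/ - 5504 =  - 891/5504 =- 0.16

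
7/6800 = 7/6800= 0.00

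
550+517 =1067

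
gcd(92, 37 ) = 1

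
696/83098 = 348/41549 = 0.01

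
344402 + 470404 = 814806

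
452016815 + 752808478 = 1204825293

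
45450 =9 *5050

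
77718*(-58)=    - 4507644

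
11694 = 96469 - 84775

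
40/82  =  20/41 = 0.49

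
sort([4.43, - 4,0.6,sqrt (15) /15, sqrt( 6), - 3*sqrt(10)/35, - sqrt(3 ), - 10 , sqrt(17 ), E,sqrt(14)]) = [ - 10, - 4, - sqrt(3), - 3*sqrt( 10)/35,sqrt(15 ) /15  ,  0.6,sqrt(6 ),  E,sqrt( 14),sqrt(17),4.43 ] 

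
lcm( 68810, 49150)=344050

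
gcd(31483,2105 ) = 1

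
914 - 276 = 638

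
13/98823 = 13/98823 = 0.00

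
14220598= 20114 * 707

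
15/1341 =5/447 = 0.01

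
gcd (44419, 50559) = 1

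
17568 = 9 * 1952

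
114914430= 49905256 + 65009174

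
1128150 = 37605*30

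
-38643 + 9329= -29314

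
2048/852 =2 + 86/213 = 2.40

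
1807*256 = 462592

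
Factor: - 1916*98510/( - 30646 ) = 2^2 * 5^1*7^( - 1)*11^ ( - 1 ) * 199^( -1) * 479^1*9851^1 =94372580/15323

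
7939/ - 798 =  - 10 + 41/798 = - 9.95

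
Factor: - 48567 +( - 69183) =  - 2^1 * 3^1*5^3*157^1 = - 117750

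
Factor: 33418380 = 2^2*3^1*5^1*139^1*4007^1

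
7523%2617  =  2289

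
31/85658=31/85658 = 0.00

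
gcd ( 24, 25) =1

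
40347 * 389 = 15694983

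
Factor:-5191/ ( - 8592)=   2^(- 4)*3^(  -  1 )*29^1 = 29/48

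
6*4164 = 24984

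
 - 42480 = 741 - 43221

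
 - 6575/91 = - 6575/91 = -72.25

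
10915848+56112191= 67028039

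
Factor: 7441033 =37^1*83^1*2423^1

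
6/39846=1/6641 = 0.00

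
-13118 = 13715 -26833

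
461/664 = 461/664 = 0.69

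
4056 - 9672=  - 5616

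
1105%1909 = 1105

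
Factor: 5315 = 5^1*1063^1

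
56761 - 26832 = 29929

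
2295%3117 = 2295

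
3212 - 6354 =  - 3142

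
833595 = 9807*85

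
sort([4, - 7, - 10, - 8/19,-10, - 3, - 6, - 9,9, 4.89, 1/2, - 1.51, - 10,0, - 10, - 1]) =[-10, - 10, - 10, - 10, - 9 ,- 7, - 6, - 3, - 1.51, - 1, - 8/19,0,  1/2,4,4.89,9]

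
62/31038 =31/15519= 0.00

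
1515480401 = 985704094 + 529776307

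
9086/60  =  151 + 13/30 = 151.43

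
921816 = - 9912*(- 93 ) 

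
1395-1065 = 330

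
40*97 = 3880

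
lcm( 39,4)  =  156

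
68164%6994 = 5218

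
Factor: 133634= 2^1*109^1*613^1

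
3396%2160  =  1236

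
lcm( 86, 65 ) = 5590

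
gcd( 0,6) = 6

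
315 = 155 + 160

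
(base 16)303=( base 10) 771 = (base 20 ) 1IB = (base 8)1403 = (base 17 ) 2B6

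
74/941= 74/941 = 0.08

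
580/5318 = 290/2659 = 0.11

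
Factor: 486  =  2^1*3^5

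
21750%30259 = 21750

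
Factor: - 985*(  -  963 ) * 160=151768800= 2^5*3^2* 5^2 * 107^1*197^1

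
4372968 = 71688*61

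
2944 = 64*46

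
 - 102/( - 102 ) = 1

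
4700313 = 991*4743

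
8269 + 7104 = 15373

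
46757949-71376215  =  -24618266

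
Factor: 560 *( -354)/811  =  -198240/811 = - 2^5*3^1*5^1 *7^1 * 59^1*811^( - 1 ) 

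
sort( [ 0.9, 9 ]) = [0.9, 9 ] 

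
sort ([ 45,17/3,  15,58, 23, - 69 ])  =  [ - 69, 17/3, 15, 23, 45, 58 ]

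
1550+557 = 2107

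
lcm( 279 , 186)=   558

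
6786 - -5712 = 12498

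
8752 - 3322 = 5430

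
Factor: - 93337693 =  - 93337693^1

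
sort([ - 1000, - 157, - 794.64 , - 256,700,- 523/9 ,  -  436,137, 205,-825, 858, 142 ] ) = [-1000, - 825, - 794.64, - 436, - 256, - 157, - 523/9,  137,142, 205, 700, 858]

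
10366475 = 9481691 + 884784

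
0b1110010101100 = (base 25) bif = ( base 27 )a1n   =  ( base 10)7340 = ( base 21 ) gdb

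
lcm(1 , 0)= 0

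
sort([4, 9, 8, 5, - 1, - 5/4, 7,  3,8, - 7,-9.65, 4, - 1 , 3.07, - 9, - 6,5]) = [-9.65, - 9, - 7,-6, - 5/4,- 1, - 1 , 3, 3.07,4,4,  5,5,7,  8,  8 , 9] 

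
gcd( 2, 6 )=2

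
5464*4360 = 23823040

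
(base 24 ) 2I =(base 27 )2C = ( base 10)66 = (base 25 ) 2g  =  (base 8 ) 102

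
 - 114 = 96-210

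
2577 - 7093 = -4516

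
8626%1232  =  2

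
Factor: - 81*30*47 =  - 2^1*3^5*5^1*47^1 = - 114210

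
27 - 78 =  - 51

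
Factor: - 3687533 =-457^1 * 8069^1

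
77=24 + 53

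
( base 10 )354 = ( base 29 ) c6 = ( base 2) 101100010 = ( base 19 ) ic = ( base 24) EI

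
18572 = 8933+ 9639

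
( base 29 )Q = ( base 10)26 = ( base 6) 42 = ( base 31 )Q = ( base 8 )32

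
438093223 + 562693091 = 1000786314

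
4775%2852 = 1923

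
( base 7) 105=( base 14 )3c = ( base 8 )66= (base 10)54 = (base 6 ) 130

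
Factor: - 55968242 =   -  2^1 * 11^1*2544011^1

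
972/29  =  972/29 = 33.52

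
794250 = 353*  2250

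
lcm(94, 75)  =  7050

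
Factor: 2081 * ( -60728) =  - 126374968 = -2^3 *2081^1*7591^1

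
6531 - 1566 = 4965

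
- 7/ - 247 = 7/247=0.03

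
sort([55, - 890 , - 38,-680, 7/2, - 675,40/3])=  [ - 890, - 680, - 675,-38 , 7/2, 40/3,55]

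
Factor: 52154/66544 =26077/33272 = 2^( - 3)*89^1*293^1*4159^(  -  1)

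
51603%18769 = 14065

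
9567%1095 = 807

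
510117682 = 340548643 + 169569039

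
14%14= 0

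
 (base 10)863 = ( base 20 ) 233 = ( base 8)1537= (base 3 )1011222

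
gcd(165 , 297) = 33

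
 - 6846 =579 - 7425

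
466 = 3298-2832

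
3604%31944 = 3604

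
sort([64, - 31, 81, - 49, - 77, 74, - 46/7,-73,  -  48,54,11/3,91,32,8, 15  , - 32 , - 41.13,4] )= [ - 77, - 73 ,  -  49 ,- 48 ,- 41.13 ,-32 , -31,-46/7, 11/3,4, 8,  15, 32,54, 64, 74 , 81,91] 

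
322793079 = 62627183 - - 260165896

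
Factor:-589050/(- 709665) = 210/253 = 2^1*3^1*5^1*7^1*11^ ( - 1 )*23^(-1) 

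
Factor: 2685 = 3^1*5^1 * 179^1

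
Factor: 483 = 3^1*7^1*23^1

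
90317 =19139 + 71178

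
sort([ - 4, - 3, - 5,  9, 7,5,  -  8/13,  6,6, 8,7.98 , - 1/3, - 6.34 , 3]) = [ - 6.34, - 5, - 4, -3, - 8/13, - 1/3, 3, 5,6,6, 7, 7.98,  8 , 9 ] 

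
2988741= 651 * 4591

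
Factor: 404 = 2^2*101^1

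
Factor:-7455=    - 3^1 *5^1*7^1*71^1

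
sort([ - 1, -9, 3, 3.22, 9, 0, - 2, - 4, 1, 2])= [ - 9, - 4, - 2, - 1, 0,1, 2, 3,3.22, 9]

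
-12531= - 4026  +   - 8505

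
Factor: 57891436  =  2^2*521^1*27779^1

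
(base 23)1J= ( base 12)36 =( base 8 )52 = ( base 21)20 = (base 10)42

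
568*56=31808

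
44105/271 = 44105/271 = 162.75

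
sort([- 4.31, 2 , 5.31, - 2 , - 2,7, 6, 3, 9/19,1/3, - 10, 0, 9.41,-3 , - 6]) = [ - 10 ,-6, - 4.31 , - 3, - 2, - 2, 0, 1/3, 9/19, 2,3,  5.31,6,7, 9.41]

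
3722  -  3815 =  -  93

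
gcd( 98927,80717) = 1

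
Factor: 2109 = 3^1 *19^1 * 37^1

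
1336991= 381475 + 955516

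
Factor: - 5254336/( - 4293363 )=2^6*3^( - 1 ) * 19^1  *61^(- 1) * 149^1*809^( - 1) = 181184/148047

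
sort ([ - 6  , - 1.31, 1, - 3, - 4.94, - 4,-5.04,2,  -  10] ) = [ -10, - 6, - 5.04, -4.94, - 4, - 3,  -  1.31  ,  1,  2] 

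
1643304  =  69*23816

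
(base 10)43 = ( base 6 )111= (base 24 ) 1J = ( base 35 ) 18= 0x2b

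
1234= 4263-3029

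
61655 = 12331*5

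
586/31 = 586/31 = 18.90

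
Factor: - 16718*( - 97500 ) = 2^3*3^1*5^4*13^2*643^1 = 1630005000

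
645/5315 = 129/1063 = 0.12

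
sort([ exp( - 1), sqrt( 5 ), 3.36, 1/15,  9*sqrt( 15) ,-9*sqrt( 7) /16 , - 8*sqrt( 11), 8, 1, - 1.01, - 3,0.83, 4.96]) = [- 8*sqrt( 11 ), - 3, - 9*sqrt( 7) /16, - 1.01,1/15, exp(- 1 ), 0.83, 1, sqrt( 5 ),3.36, 4.96 , 8, 9*sqrt( 15)]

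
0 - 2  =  -2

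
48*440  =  21120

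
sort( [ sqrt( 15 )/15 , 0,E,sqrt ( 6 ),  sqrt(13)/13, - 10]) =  [ - 10 , 0,sqrt (15 ) /15,sqrt( 13) /13, sqrt(6), E]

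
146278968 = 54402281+91876687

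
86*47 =4042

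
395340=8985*44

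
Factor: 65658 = 2^1*3^1*31^1*353^1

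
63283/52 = 1216 + 51/52  =  1216.98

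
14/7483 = 2/1069 = 0.00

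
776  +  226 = 1002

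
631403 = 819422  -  188019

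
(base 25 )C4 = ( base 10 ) 304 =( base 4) 10300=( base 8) 460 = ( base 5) 2204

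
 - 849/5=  - 170 +1/5 = -169.80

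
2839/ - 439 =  - 7 + 234/439 = -6.47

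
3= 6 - 3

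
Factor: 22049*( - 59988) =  - 2^2*3^1*17^1*1297^1*4999^1 = - 1322675412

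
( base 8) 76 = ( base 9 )68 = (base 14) 46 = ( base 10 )62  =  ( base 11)57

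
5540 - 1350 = 4190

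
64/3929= 64/3929=0.02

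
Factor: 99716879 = 41^1* 2432119^1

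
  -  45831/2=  - 22916 + 1/2 = - 22915.50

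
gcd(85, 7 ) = 1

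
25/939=25/939 = 0.03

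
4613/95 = 4613/95 = 48.56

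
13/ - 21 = -13/21 = - 0.62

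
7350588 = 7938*926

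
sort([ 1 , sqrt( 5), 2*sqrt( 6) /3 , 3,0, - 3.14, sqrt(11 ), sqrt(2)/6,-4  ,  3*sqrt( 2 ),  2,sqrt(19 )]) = [ - 4, - 3.14, 0,sqrt(  2 )/6,  1,  2*sqrt(6) /3, 2,sqrt(5 ),3,sqrt(11 ),3*sqrt(2),sqrt ( 19 ) ] 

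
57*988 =56316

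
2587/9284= 2587/9284 = 0.28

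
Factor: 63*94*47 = 2^1*3^2*7^1*47^2 = 278334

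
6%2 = 0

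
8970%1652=710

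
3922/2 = 1961 = 1961.00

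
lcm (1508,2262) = 4524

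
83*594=49302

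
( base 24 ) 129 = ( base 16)279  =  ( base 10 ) 633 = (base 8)1171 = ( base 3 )212110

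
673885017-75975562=597909455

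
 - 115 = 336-451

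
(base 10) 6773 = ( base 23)CIB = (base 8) 15165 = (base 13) 3110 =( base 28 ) 8HP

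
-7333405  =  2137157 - 9470562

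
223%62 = 37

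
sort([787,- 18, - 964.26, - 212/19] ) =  [  -  964.26, - 18, - 212/19,787 ]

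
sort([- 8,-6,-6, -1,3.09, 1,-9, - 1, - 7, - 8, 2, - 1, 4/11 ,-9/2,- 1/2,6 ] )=[-9, -8 , - 8, - 7, - 6, - 6,-9/2, -1, - 1, - 1,- 1/2, 4/11, 1,2, 3.09,6]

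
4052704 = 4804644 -751940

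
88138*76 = 6698488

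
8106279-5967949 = 2138330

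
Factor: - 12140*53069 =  -644257660 = - 2^2*5^1*607^1 * 53069^1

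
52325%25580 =1165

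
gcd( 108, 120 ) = 12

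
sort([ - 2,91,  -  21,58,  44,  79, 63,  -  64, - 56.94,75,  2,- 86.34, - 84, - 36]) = [ - 86.34, - 84,  -  64, - 56.94, - 36, - 21,-2,2,44,58,63,75, 79, 91]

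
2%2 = 0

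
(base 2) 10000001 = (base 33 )3U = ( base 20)69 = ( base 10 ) 129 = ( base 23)5E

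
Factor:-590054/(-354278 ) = 31^2*577^( -1 ) = 961/577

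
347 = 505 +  - 158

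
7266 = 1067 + 6199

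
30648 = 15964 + 14684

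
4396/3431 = 1 + 965/3431 = 1.28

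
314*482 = 151348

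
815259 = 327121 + 488138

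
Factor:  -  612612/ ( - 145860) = 21/5 = 3^1 *5^( - 1 )*7^1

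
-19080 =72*(-265)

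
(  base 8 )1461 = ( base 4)30301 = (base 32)PH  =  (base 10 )817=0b1100110001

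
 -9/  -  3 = 3+0/1 = 3.00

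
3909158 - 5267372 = - 1358214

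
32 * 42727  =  1367264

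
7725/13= 7725/13 = 594.23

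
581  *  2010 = 1167810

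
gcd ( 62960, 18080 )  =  80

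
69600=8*8700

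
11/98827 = 11/98827 = 0.00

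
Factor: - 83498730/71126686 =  - 3^1*5^1*7^1*17^1*19^1*1231^1*35563343^( - 1 ) = - 41749365/35563343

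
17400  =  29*600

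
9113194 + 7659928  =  16773122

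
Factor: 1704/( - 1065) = -2^3*5^( - 1 ) = -8/5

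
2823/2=2823/2= 1411.50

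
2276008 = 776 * 2933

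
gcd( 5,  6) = 1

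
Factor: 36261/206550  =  2^(  -  1)*3^( - 2)*5^(-2)*79^1  =  79/450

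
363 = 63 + 300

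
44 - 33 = 11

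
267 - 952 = -685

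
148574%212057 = 148574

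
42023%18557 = 4909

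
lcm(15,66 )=330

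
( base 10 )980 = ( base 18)308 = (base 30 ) 12k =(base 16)3d4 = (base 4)33110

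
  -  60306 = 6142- 66448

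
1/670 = 1/670= 0.00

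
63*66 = 4158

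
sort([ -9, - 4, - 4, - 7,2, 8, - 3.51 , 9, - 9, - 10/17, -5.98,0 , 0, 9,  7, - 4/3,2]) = [ - 9, - 9 , - 7,-5.98, - 4, - 4, - 3.51, - 4/3, - 10/17,0,  0, 2, 2,7, 8,  9,9] 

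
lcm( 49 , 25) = 1225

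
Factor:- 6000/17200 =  - 3^1*5^1*43^( - 1) = - 15/43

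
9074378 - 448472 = 8625906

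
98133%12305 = 11998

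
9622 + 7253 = 16875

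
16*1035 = 16560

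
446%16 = 14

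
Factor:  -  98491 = - 98491^1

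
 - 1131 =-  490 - 641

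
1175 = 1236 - 61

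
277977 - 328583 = -50606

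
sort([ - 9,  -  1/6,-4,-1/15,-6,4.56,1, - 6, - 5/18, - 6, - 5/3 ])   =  [-9,- 6, - 6, - 6,  -  4, - 5/3, - 5/18, - 1/6, - 1/15, 1,4.56]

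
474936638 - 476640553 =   -  1703915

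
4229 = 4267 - 38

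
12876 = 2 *6438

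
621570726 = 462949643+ 158621083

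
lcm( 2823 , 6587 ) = 19761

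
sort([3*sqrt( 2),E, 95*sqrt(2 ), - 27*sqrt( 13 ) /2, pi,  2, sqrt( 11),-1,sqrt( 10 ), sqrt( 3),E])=[ - 27*sqrt( 13) /2, - 1,sqrt( 3 ) , 2, E,E , pi,sqrt( 10), sqrt(11), 3*sqrt( 2 ) , 95*sqrt( 2 )]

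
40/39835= 8/7967 = 0.00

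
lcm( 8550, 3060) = 290700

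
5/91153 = 5/91153 = 0.00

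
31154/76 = 409 + 35/38 = 409.92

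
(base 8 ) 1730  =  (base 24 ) 1h0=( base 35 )s4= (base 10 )984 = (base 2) 1111011000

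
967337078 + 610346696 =1577683774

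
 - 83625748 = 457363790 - 540989538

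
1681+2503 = 4184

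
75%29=17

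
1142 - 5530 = - 4388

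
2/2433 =2/2433=0.00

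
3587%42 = 17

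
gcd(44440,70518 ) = 2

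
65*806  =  52390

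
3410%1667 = 76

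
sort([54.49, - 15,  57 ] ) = [ - 15, 54.49, 57]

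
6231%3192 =3039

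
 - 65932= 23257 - 89189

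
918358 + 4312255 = 5230613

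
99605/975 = 102 + 31/195 =102.16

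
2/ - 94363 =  - 1  +  94361/94363= -0.00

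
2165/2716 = 2165/2716=0.80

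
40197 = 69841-29644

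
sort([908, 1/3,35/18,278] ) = [ 1/3,35/18,  278 , 908]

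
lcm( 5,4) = 20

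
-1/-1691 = 1/1691   =  0.00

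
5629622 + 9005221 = 14634843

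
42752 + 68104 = 110856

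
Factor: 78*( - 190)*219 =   -  3245580= - 2^2*3^2*5^1*13^1*19^1*73^1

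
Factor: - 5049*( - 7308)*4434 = 163606139928 = 2^3*3^6 * 7^1*11^1* 17^1 * 29^1*  739^1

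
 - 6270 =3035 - 9305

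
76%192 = 76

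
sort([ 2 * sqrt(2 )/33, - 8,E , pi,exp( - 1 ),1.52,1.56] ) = [  -  8,2 * sqrt(2 ) /33 , exp( - 1 ),  1.52 , 1.56, E,  pi] 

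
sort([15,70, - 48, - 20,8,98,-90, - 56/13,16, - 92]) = [ -92, - 90, - 48, - 20, - 56/13, 8,15, 16,70, 98]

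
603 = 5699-5096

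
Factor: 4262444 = 2^2*17^1*62683^1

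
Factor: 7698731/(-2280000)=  - 2^( -6 )*3^( - 1 )*5^ ( - 4 )* 19^( - 1 )*7698731^1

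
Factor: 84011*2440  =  2^3* 5^1*61^1 * 84011^1   =  204986840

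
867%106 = 19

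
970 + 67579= 68549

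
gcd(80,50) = 10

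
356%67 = 21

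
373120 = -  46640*( - 8)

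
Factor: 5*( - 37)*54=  - 2^1*3^3*5^1*37^1 = -9990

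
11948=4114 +7834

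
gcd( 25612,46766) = 2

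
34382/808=42+ 223/404 = 42.55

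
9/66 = 3/22 = 0.14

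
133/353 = 133/353 = 0.38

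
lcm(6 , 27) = 54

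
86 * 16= 1376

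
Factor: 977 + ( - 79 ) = 898 = 2^1*449^1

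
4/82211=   4/82211 = 0.00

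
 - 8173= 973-9146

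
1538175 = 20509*75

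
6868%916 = 456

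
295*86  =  25370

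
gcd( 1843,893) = 19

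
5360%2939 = 2421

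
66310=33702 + 32608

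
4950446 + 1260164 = 6210610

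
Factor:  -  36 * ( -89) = 2^2*3^2 * 89^1 = 3204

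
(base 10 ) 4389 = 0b1000100100101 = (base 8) 10445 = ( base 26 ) 6cl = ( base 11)3330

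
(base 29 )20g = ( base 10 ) 1698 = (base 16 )6A2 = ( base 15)783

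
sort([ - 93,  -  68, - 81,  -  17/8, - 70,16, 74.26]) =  [ - 93, - 81 , - 70, - 68, - 17/8,16, 74.26 ]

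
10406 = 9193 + 1213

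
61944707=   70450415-8505708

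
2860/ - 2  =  -1430/1 = - 1430.00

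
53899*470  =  25332530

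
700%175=0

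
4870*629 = 3063230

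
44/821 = 44/821=0.05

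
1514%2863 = 1514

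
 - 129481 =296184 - 425665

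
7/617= 7/617 = 0.01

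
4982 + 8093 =13075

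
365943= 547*669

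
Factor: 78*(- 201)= -2^1*3^2*13^1*67^1=- 15678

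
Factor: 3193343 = 23^1*138841^1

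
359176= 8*44897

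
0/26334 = 0 = 0.00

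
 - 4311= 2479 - 6790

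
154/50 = 77/25  =  3.08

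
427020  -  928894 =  -501874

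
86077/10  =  86077/10 = 8607.70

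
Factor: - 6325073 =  - 53^1*131^1*911^1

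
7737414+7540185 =15277599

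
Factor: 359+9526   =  9885 =3^1*5^1*659^1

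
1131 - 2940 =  - 1809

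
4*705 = 2820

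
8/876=2/219 = 0.01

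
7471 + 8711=16182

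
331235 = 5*66247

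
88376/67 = 88376/67=1319.04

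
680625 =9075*75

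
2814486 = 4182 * 673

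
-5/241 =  - 1+ 236/241 = - 0.02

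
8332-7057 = 1275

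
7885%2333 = 886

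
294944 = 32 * 9217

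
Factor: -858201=-3^1*241^1 * 1187^1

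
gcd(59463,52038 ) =9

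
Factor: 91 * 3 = 3^1*7^1  *  13^1 = 273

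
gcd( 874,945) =1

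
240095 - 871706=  - 631611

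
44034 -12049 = 31985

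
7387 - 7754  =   - 367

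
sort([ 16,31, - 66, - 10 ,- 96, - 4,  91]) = [ - 96 ,-66,-10, - 4, 16 , 31,91 ]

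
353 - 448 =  - 95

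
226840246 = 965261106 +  - 738420860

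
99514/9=11057 + 1/9  =  11057.11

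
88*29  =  2552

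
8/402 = 4/201 = 0.02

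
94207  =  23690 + 70517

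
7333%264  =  205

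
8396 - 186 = 8210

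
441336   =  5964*74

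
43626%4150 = 2126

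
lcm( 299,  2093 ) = 2093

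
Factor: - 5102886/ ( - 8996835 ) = 1700962/2998945 =2^1*5^ ( - 1 )*41^( - 1) *14629^( - 1)*850481^1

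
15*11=165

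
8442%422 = 2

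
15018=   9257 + 5761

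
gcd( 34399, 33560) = 839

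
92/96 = 23/24 = 0.96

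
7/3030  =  7/3030 = 0.00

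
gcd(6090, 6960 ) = 870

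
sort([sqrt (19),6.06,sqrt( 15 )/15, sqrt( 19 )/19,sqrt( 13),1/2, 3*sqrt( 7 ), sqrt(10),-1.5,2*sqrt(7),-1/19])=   [ -1.5, -1/19 , sqrt( 19)/19,sqrt(15)/15,1/2,sqrt( 10 ), sqrt( 13 ),sqrt( 19), 2 * sqrt( 7 ),6.06,3*sqrt (7 ) ] 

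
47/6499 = 47/6499 = 0.01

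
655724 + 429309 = 1085033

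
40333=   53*761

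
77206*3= 231618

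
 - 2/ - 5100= 1/2550 = 0.00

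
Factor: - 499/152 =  - 2^( - 3 )*19^(  -  1)*499^1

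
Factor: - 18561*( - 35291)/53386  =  2^( - 1)*3^1*23^1*269^1 * 26693^ (- 1)*35291^1=655036251/53386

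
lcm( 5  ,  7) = 35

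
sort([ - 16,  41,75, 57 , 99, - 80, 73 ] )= [ - 80, - 16, 41,57,73,75,99] 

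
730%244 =242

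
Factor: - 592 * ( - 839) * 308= 152979904 = 2^6 *7^1* 11^1 * 37^1*839^1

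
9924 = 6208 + 3716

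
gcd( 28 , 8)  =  4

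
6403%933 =805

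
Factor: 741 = 3^1* 13^1 * 19^1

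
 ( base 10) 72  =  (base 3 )2200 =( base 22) 36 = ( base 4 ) 1020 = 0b1001000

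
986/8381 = 2/17 = 0.12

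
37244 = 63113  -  25869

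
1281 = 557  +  724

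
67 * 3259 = 218353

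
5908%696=340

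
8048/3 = 2682 + 2/3 = 2682.67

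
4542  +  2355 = 6897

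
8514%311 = 117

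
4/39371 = 4/39371= 0.00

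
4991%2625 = 2366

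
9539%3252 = 3035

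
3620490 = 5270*687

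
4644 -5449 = -805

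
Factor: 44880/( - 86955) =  - 2^4*31^ ( - 1) = -16/31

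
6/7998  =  1/1333  =  0.00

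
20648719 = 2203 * 9373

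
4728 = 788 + 3940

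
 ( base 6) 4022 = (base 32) RE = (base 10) 878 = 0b1101101110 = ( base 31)SA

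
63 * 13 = 819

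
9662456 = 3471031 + 6191425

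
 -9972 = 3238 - 13210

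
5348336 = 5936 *901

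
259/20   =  12 + 19/20  =  12.95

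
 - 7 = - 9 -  - 2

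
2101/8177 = 2101/8177 = 0.26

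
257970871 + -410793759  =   - 152822888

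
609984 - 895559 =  -285575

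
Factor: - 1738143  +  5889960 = 3^4 * 51257^1 = 4151817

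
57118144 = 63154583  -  6036439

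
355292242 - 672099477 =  - 316807235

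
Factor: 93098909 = 93098909^1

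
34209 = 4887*7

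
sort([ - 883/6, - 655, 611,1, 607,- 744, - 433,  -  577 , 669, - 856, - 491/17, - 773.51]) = [  -  856,-773.51 , - 744,-655,  -  577,  -  433, - 883/6, - 491/17, 1, 607,611,669] 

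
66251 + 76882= 143133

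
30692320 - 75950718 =-45258398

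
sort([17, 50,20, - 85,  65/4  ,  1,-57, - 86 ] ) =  [ - 86,  -  85, - 57 , 1,65/4, 17 , 20, 50]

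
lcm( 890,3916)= 19580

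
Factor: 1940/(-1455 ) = - 4/3 = - 2^2*3^( - 1) 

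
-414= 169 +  - 583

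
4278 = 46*93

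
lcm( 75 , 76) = 5700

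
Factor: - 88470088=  - 2^3*7^2*225689^1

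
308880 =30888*10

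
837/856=837/856  =  0.98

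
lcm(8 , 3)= 24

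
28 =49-21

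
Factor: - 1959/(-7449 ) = 653/2483 =13^(  -  1) * 191^( - 1 )*653^1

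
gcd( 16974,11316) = 5658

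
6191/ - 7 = - 885 + 4/7 = - 884.43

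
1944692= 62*31366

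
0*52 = 0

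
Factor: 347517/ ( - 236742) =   -  2^(- 1 ) *3^2*11^( - 1) * 17^ ( - 1 ) * 61^1 = - 549/374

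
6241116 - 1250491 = 4990625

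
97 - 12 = 85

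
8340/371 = 8340/371 = 22.48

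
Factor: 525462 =2^1*3^1* 7^1*12511^1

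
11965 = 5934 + 6031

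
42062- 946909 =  - 904847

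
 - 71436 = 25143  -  96579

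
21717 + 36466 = 58183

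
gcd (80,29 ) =1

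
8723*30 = 261690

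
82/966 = 41/483  =  0.08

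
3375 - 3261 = 114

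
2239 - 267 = 1972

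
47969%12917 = 9218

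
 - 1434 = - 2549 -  - 1115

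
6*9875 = 59250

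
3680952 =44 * 83658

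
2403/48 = 50 + 1/16 = 50.06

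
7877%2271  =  1064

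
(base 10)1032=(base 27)1b6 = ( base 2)10000001000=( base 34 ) uc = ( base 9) 1366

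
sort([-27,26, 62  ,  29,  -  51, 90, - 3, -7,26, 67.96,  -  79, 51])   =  [ - 79, - 51, - 27, - 7,-3,  26 , 26,29, 51,62, 67.96, 90 ] 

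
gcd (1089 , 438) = 3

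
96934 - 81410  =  15524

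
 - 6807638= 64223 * ( - 106 ) 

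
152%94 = 58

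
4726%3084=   1642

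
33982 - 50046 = -16064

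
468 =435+33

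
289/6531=289/6531 = 0.04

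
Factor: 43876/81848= 10969/20462 = 2^(-1 )*7^1*13^(-1)*787^( - 1)*1567^1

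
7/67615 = 7/67615 = 0.00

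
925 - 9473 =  - 8548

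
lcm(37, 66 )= 2442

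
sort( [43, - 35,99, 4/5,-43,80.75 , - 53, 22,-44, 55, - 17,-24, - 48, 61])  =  [ -53 , - 48,  -  44,  -  43,-35, - 24, - 17, 4/5, 22 , 43, 55, 61 , 80.75, 99] 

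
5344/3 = 5344/3= 1781.33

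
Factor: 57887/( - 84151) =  - 19^( - 1 )*43^ ( - 1)*103^( - 1 )*107^1*541^1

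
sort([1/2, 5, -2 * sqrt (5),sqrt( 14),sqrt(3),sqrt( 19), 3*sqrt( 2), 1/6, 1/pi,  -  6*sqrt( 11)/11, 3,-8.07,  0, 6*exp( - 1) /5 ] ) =[ - 8.07, - 2*sqrt (5),-6*sqrt(11) /11,0, 1/6, 1/pi,6 * exp ( - 1 )/5,  1/2, sqrt(3 ), 3 , sqrt(14), 3*sqrt( 2 ) , sqrt( 19),5]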